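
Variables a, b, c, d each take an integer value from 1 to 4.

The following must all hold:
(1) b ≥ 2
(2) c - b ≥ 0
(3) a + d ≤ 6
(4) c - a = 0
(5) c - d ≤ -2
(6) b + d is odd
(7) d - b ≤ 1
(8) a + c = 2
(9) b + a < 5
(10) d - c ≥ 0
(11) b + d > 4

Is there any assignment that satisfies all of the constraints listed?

Unsatisfiable

Constraints 2, 5, and 7 give b − d ≥ -1, d − c ≥ 2, c − b ≥ 0.
Adding all 3 inequalities: the left sides telescope to 0, and the right sides sum to (-1) + 2 + 0 = 1. So 0 ≥ 1, which is false.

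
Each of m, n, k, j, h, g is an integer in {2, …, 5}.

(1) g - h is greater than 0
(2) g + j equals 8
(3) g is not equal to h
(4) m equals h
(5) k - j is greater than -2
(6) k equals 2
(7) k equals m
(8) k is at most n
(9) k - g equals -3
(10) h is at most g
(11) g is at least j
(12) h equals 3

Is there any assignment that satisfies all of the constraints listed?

Unsatisfiable

Constraint 6 fixes k = 2 and constraint 12 fixes h = 3. Constraints 4 and 7 give k = m = h, so k = h. But 2 ≠ 3 — contradiction.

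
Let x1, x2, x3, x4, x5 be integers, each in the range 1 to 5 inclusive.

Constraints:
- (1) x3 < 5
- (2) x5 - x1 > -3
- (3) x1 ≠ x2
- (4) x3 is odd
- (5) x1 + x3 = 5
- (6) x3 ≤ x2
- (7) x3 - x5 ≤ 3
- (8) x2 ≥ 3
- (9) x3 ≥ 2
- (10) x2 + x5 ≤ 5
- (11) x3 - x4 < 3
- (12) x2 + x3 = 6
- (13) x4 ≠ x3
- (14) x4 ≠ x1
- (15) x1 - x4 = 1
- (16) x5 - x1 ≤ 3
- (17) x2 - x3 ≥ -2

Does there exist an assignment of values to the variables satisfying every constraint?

One satisfying assignment is x1 = 2, x2 = 3, x3 = 3, x4 = 1, x5 = 2.
For the less obvious constraints — constraint 2: x5 - x1 = 0; constraint 5: x1 + x3 = 5; constraint 7: x3 - x5 = 1 — and the others hold by inspection.

Satisfiable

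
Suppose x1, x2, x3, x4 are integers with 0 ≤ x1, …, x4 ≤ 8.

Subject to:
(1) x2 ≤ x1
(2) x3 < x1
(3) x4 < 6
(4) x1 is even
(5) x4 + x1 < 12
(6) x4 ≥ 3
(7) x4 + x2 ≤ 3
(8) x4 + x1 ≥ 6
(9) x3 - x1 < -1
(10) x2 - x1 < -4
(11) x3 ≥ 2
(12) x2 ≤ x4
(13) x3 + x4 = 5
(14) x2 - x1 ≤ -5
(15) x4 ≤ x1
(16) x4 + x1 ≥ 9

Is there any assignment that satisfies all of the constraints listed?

The assignment x1 = 6, x2 = 0, x3 = 2, x4 = 3 works:
  constraint 5 holds since x4 + x1 = 9.
  constraint 7 holds since x4 + x2 = 3.
  constraint 8 holds since x4 + x1 = 9.
The rest check out directly.

Satisfiable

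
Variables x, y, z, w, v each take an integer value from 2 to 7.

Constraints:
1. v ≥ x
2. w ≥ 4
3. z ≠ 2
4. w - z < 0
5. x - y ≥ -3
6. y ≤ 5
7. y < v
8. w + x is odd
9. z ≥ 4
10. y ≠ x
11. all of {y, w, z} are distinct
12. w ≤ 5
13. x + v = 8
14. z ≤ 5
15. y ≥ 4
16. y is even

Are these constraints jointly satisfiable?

Unsatisfiable

Constraints 2, 6, 9, 12, 14, and 15 confine each of y, w, z to the 2 values {4, 5}.
Constraint 11 requires all 3 of them to be distinct, but only 2 values are available — impossible by the pigeonhole principle.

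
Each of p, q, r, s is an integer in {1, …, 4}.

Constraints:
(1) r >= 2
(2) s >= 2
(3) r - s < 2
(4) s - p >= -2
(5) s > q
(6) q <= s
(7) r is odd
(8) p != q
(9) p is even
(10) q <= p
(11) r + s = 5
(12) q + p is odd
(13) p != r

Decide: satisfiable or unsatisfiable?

The assignment p = 2, q = 1, r = 3, s = 2 works:
  constraint 3 holds since r - s = 1.
  constraint 4 holds since s - p = 0.
  constraint 11 holds since r + s = 5.
The rest check out directly.

Satisfiable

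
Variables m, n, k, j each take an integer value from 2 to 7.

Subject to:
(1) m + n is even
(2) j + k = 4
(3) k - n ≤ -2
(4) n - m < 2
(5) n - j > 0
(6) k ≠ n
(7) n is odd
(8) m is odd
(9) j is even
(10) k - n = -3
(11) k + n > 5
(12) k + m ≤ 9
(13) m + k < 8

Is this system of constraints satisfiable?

Satisfiable

One satisfying assignment is m = 5, n = 5, k = 2, j = 2.
For the less obvious constraints — constraint 2: j + k = 4; constraint 3: k - n = -3; constraint 4: n - m = 0 — and the others hold by inspection.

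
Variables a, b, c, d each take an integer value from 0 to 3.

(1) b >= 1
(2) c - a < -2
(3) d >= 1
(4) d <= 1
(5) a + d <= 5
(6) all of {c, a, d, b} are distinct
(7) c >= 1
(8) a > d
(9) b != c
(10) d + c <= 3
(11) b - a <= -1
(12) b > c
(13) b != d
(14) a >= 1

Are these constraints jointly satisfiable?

Unsatisfiable

Constraints 1, 3, 7, and 14 confine each of c, a, d, b to the 3 values {1, …, 3} (the domain already gives each ≤ 3).
Constraint 6 requires all 4 of them to be distinct, but only 3 values are available — impossible by the pigeonhole principle.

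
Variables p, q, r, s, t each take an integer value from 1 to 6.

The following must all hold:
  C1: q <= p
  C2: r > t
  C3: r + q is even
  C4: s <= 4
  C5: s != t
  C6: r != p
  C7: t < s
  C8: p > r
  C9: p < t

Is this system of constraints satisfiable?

Unsatisfiable

Constraints 2, 8, and 9 give r < p, p < t, t < r. Chaining: r < p < t < r, which forces r < r — impossible.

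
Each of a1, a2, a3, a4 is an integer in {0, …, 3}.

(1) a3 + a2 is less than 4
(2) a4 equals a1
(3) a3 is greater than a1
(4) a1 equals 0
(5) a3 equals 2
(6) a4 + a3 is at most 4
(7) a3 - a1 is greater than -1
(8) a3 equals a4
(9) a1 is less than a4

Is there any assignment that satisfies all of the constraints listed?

Unsatisfiable

Constraint 5 fixes a3 = 2 and constraint 4 fixes a1 = 0. Constraints 2 and 8 give a3 = a4 = a1, so a3 = a1. But 2 ≠ 0 — contradiction.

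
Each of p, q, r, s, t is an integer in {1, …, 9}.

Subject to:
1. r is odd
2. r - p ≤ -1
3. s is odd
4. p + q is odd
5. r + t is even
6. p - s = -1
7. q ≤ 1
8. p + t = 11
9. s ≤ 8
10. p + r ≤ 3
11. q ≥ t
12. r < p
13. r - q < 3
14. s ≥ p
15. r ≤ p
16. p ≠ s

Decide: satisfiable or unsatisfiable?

From constraints 9 and 14: p ≤ s ≤ 8. From constraints 7 and 11: t ≤ q ≤ 1. Hence p + t ≤ 9. But constraint 8 requires p + t = 11, and 11 > 9. Contradiction.

Unsatisfiable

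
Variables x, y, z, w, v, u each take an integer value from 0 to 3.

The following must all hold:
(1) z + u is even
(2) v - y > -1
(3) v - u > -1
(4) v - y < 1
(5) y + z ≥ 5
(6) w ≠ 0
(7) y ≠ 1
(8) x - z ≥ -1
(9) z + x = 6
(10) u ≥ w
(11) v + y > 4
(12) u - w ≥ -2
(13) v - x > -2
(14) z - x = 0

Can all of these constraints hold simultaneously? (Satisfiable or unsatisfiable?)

Satisfiable

Setting (x, y, z, w, v, u) = (3, 3, 3, 3, 3, 3) satisfies everything: constraint 2: v - y = 0; constraint 3: v - u = 0; constraint 4: v - y = 0, and the others follow.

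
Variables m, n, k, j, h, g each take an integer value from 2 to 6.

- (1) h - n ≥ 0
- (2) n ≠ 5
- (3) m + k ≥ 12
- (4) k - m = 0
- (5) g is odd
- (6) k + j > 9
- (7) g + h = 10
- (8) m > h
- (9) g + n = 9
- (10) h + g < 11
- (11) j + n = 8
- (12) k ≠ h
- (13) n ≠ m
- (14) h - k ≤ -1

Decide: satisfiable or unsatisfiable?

Setting (m, n, k, j, h, g) = (6, 4, 6, 4, 5, 5) satisfies everything: constraint 1: h - n = 1; constraint 3: m + k = 12; constraint 4: k - m = 0, and the others follow.

Satisfiable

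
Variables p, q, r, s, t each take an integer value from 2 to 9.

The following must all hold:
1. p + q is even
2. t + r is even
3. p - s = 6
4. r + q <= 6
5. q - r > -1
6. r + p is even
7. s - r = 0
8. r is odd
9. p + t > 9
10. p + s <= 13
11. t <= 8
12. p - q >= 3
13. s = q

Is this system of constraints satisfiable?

The assignment p = 9, q = 3, r = 3, s = 3, t = 3 works:
  constraint 3 holds since p - s = 6.
  constraint 4 holds since r + q = 6.
  constraint 5 holds since q - r = 0.
The rest check out directly.

Satisfiable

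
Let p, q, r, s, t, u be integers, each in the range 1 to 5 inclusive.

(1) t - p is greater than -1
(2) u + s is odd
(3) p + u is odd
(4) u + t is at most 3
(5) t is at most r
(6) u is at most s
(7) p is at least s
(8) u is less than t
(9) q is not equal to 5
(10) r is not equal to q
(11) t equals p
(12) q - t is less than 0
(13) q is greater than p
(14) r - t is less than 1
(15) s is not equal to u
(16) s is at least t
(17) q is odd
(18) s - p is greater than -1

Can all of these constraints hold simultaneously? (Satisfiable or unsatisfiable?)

Unsatisfiable

Constraints 7, 12, 13, and 16 give s ≤ p, p < q, q < t, t ≤ s. Chaining: s ≤ p < q < t ≤ s, which forces s < s — impossible.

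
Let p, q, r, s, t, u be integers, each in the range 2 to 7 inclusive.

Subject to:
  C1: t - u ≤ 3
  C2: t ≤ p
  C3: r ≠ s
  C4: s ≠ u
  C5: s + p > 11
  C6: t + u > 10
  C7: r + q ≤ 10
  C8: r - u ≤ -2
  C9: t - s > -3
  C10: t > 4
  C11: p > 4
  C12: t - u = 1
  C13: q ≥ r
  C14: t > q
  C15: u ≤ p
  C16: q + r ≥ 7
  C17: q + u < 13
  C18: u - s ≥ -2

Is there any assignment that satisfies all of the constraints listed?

Try p = 6, q = 5, r = 3, s = 6, t = 6, u = 5.
Check constraint 1: t - u = 1; constraint 5: s + p = 12; constraint 6: t + u = 11. The remaining constraints are straightforward to verify.

Satisfiable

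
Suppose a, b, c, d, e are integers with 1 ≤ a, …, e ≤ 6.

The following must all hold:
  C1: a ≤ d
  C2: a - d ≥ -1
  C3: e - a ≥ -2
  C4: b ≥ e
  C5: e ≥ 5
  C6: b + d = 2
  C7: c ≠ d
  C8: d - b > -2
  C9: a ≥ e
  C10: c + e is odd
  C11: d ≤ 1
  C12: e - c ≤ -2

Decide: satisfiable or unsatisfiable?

From constraints 5 and 9: a ≥ e and e ≥ 5, so a ≥ 5. From constraints 1 and 11: a ≤ d and d ≤ 1, so a ≤ 1. But 1 < 5, so no value of a works.

Unsatisfiable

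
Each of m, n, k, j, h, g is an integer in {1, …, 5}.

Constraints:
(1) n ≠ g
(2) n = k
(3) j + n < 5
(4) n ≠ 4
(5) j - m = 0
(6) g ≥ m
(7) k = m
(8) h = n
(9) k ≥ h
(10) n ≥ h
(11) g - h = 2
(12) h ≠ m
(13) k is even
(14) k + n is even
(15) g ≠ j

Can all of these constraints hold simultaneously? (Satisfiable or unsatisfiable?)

Unsatisfiable

From constraints 2, 7, and 8, h = n = k = m, so h = m. But constraint 12 says h ≠ m. Contradiction.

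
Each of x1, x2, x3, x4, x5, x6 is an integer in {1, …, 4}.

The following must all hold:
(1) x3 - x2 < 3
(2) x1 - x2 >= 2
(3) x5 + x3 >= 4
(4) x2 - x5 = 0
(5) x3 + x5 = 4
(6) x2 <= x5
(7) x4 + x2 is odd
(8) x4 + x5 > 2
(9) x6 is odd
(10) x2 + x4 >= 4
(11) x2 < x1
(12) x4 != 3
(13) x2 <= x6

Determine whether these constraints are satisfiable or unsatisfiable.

Setting (x1, x2, x3, x4, x5, x6) = (3, 1, 3, 4, 1, 1) satisfies everything: constraint 1: x3 - x2 = 2; constraint 2: x1 - x2 = 2, and the others follow.

Satisfiable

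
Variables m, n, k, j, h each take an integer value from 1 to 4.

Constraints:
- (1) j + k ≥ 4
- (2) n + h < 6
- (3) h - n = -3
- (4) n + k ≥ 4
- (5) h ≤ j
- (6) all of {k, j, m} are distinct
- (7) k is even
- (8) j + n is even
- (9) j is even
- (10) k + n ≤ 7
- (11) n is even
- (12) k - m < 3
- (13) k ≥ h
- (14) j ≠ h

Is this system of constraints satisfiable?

Take m = 1, n = 4, k = 2, j = 4, h = 1. Then constraint 1: j + k = 6; constraint 2: n + h = 5; constraint 3: h - n = -3, and every other listed constraint is also met.

Satisfiable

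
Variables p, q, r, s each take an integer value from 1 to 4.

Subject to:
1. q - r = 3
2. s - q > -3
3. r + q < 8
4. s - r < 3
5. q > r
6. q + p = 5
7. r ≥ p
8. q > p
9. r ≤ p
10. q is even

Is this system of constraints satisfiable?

Satisfiable

Try p = 1, q = 4, r = 1, s = 3.
Check constraint 1: q - r = 3; constraint 2: s - q = -1. The remaining constraints are straightforward to verify.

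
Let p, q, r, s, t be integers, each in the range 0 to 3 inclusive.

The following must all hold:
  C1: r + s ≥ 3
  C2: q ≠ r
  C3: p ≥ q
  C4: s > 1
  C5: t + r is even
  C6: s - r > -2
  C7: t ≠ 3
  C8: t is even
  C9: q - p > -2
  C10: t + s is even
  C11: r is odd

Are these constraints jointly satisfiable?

Constraint 8 makes t even and constraint 11 makes r odd, so t + r must be odd. Constraint 5 says t + r is even — contradiction.

Unsatisfiable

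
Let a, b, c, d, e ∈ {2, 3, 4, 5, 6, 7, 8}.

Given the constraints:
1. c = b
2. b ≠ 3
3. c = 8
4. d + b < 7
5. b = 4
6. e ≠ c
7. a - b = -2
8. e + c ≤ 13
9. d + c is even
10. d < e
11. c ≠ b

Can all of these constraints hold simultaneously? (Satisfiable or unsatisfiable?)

Constraint 3 fixes c = 8 and constraint 5 fixes b = 4, but constraint 1 requires c = b. Since 8 ≠ 4, contradiction.

Unsatisfiable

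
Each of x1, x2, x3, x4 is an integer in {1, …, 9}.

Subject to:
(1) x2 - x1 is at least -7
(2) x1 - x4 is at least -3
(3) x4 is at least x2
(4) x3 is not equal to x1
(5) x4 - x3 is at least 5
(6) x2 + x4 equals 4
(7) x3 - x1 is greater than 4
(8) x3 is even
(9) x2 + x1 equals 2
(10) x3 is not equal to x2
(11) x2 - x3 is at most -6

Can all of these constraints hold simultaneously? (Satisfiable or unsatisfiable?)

Unsatisfiable

Constraints 1, 2, 5, and 11 give x3 − x2 ≥ 6, x2 − x1 ≥ -7, x1 − x4 ≥ -3, x4 − x3 ≥ 5.
Adding all 4 inequalities: the left sides telescope to 0, and the right sides sum to 6 + (-7) + (-3) + 5 = 1. So 0 ≥ 1, which is false.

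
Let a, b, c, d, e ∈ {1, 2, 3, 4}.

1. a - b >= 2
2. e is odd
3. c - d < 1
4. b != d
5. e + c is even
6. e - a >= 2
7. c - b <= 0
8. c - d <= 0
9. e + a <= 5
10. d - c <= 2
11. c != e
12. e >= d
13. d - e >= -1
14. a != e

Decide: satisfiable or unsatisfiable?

Unsatisfiable

Constraints 1, 6, 7, 10, and 13 give b − c ≥ 0, c − d ≥ -2, d − e ≥ -1, e − a ≥ 2, a − b ≥ 2.
Adding all 5 inequalities: the left sides telescope to 0, and the right sides sum to 0 + (-2) + (-1) + 2 + 2 = 1. So 0 ≥ 1, which is false.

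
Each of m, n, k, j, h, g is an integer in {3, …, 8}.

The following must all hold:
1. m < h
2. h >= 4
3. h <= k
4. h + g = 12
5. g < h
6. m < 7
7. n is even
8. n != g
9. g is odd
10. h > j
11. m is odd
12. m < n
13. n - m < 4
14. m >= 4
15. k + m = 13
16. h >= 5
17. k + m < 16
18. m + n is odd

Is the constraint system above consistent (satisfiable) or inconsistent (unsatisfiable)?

Satisfiable

The assignment m = 5, n = 8, k = 8, j = 5, h = 7, g = 5 works:
  constraint 4 holds since h + g = 12.
  constraint 13 holds since n - m = 3.
The rest check out directly.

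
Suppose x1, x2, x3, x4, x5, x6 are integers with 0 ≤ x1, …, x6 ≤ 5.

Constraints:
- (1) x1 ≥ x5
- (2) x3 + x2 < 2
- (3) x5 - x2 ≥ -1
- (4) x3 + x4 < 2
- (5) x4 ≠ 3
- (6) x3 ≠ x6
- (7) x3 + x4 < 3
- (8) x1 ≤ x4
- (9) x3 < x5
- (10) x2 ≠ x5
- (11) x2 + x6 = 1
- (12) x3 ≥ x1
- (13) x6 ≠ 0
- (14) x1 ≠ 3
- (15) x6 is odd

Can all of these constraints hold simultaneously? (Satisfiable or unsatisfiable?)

Constraints 1, 9, and 12 give x1 ≤ x3, x3 < x5, x5 ≤ x1. Chaining: x1 ≤ x3 < x5 ≤ x1, which forces x1 < x1 — impossible.

Unsatisfiable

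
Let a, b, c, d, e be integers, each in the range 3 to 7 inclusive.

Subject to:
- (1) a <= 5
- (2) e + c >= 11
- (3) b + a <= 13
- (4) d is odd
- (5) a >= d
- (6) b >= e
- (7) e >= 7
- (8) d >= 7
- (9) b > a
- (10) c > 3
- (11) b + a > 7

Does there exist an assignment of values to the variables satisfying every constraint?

From constraints 6 and 7: b ≥ e ≥ 7. From constraints 5 and 8: a ≥ d ≥ 7. Hence b + a ≥ 14. But constraint 3 requires b + a ≤ 13, and 13 < 14. Contradiction.

Unsatisfiable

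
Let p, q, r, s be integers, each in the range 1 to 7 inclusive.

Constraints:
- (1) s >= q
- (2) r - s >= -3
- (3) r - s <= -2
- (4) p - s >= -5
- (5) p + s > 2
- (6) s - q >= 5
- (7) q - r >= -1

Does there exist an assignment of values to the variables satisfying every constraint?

Constraints 2, 6, and 7 give r − s ≥ -3, s − q ≥ 5, q − r ≥ -1.
Adding all 3 inequalities: the left sides telescope to 0, and the right sides sum to (-3) + 5 + (-1) = 1. So 0 ≥ 1, which is false.

Unsatisfiable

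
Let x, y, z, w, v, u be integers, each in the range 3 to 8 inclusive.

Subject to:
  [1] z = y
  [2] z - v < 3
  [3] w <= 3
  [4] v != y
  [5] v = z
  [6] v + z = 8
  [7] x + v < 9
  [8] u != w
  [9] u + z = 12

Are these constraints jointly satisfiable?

From constraints 1 and 5, v = z = y, so v = y. But constraint 4 says v ≠ y. Contradiction.

Unsatisfiable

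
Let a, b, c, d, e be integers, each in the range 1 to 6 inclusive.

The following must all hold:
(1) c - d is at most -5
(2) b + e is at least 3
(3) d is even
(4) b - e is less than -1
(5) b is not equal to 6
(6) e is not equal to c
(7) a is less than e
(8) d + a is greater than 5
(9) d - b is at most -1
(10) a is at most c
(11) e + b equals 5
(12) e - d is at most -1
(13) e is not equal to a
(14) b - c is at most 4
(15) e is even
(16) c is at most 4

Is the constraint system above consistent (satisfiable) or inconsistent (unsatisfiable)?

Unsatisfiable

Constraints 1, 9, and 14 give c − b ≥ -4, b − d ≥ 1, d − c ≥ 5.
Adding all 3 inequalities: the left sides telescope to 0, and the right sides sum to (-4) + 1 + 5 = 2. So 0 ≥ 2, which is false.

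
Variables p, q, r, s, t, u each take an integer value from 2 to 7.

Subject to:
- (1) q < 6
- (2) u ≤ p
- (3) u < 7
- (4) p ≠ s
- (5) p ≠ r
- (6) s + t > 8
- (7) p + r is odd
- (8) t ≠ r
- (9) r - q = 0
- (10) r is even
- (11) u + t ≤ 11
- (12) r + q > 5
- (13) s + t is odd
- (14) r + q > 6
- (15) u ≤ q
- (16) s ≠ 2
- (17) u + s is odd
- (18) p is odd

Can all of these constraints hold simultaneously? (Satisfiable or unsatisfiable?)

Satisfiable

Setting (p, q, r, s, t, u) = (5, 4, 4, 6, 5, 3) satisfies everything: constraint 6: s + t = 11; constraint 9: r - q = 0; constraint 11: u + t = 8, and the others follow.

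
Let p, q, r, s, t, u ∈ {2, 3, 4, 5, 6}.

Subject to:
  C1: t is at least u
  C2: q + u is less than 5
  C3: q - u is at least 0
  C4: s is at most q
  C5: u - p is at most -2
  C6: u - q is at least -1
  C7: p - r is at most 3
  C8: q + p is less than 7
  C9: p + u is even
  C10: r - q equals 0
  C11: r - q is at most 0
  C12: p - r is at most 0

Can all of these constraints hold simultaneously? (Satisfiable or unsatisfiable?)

Constraints 5, 6, 11, and 12 give r − p ≥ 0, p − u ≥ 2, u − q ≥ -1, q − r ≥ 0.
Adding all 4 inequalities: the left sides telescope to 0, and the right sides sum to 0 + 2 + (-1) + 0 = 1. So 0 ≥ 1, which is false.

Unsatisfiable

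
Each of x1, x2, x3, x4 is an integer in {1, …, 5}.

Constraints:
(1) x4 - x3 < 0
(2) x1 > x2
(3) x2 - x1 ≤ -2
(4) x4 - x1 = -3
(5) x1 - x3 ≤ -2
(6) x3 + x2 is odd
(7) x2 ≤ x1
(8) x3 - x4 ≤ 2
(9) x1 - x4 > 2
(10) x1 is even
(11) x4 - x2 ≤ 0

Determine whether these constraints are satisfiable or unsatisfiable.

Unsatisfiable

Constraints 3, 5, 8, and 11 give x1 − x2 ≥ 2, x2 − x4 ≥ 0, x4 − x3 ≥ -2, x3 − x1 ≥ 2.
Adding all 4 inequalities: the left sides telescope to 0, and the right sides sum to 2 + 0 + (-2) + 2 = 2. So 0 ≥ 2, which is false.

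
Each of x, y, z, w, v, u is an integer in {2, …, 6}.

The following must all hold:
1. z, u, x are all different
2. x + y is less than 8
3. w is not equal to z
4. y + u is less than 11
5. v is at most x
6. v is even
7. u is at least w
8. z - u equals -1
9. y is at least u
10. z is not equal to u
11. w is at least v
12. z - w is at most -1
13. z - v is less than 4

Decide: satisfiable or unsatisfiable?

Satisfiable

Setting (x, y, z, w, v, u) = (2, 5, 3, 4, 2, 4) satisfies everything: constraint 2: x + y = 7; constraint 4: y + u = 9; constraint 8: z - u = -1, and the others follow.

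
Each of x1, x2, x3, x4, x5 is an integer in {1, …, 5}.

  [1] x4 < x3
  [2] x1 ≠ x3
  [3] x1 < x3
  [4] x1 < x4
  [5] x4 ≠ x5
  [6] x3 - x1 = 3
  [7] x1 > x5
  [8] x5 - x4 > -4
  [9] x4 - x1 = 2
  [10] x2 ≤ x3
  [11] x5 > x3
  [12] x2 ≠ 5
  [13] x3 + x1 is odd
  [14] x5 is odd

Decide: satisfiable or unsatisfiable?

Unsatisfiable

Constraints 1, 4, 7, and 11 give x5 < x1, x1 < x4, x4 < x3, x3 < x5. Chaining: x5 < x1 < x4 < x3 < x5, which forces x5 < x5 — impossible.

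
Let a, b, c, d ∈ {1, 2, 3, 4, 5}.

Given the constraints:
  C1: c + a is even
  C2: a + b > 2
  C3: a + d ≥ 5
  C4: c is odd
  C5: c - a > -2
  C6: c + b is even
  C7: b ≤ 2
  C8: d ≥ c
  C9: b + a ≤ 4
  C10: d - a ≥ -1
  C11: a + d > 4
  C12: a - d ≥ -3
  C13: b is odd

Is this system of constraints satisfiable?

Satisfiable

Take a = 3, b = 1, c = 3, d = 4. Then constraint 2: a + b = 4; constraint 3: a + d = 7; constraint 5: c - a = 0, and every other listed constraint is also met.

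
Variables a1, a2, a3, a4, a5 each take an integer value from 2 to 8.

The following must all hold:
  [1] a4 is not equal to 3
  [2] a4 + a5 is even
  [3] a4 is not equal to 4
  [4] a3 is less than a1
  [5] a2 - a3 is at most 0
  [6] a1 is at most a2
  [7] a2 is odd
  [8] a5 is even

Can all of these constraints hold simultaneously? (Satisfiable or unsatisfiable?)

Constraints 4, 5, and 6 give a1 ≤ a2, a2 ≤ a3, a3 < a1. Chaining: a1 ≤ a2 ≤ a3 < a1, which forces a1 < a1 — impossible.

Unsatisfiable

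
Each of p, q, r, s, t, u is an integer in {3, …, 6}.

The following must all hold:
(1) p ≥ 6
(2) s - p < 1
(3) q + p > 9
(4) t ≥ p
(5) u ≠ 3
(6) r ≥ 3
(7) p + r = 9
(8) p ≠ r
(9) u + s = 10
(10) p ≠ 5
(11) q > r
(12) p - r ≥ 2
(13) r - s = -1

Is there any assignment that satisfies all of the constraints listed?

Satisfiable

Try p = 6, q = 5, r = 3, s = 4, t = 6, u = 6.
Check constraint 2: s - p = -2; constraint 3: q + p = 11; constraint 7: p + r = 9. The remaining constraints are straightforward to verify.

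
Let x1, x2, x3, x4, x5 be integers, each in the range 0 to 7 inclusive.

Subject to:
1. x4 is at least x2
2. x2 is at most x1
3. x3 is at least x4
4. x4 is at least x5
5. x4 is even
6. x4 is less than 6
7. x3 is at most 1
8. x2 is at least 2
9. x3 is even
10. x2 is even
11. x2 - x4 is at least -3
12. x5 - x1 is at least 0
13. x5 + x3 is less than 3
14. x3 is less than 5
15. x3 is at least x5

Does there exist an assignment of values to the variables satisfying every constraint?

Unsatisfiable

From constraints 1 and 8: x4 ≥ x2 and x2 ≥ 2, so x4 ≥ 2. From constraints 3 and 7: x4 ≤ x3 and x3 ≤ 1, so x4 ≤ 1. But 1 < 2, so no value of x4 works.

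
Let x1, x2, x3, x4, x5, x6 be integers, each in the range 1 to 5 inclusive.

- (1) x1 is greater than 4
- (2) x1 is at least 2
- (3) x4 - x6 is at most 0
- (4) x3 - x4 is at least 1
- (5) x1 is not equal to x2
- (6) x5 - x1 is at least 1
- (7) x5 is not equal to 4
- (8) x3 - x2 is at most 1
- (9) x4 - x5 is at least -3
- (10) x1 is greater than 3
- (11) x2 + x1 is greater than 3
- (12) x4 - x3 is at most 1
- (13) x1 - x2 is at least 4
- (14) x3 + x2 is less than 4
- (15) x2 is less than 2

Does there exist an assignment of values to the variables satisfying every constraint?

Unsatisfiable

Constraints 4, 6, 8, 9, and 13 give x2 − x3 ≥ -1, x3 − x4 ≥ 1, x4 − x5 ≥ -3, x5 − x1 ≥ 1, x1 − x2 ≥ 4.
Adding all 5 inequalities: the left sides telescope to 0, and the right sides sum to (-1) + 1 + (-3) + 1 + 4 = 2. So 0 ≥ 2, which is false.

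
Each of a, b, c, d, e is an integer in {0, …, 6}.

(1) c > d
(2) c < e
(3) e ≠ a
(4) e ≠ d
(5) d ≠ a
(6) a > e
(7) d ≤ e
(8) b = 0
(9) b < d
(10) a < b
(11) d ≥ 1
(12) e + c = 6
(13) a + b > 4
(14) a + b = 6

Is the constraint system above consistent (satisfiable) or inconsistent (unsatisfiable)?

Constraints 1, 2, 6, 9, and 10 give e < a, a < b, b < d, d < c, c < e. Chaining: e < a < b < d < c < e, which forces e < e — impossible.

Unsatisfiable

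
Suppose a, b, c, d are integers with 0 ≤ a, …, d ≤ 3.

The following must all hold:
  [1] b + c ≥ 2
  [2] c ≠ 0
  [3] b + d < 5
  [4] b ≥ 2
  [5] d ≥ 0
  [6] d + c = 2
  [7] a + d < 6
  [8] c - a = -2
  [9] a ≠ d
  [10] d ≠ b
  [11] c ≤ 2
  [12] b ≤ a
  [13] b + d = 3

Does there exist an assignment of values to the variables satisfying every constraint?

One satisfying assignment is a = 3, b = 2, c = 1, d = 1.
For the less obvious constraints — constraint 1: b + c = 3; constraint 3: b + d = 3; constraint 6: d + c = 2 — and the others hold by inspection.

Satisfiable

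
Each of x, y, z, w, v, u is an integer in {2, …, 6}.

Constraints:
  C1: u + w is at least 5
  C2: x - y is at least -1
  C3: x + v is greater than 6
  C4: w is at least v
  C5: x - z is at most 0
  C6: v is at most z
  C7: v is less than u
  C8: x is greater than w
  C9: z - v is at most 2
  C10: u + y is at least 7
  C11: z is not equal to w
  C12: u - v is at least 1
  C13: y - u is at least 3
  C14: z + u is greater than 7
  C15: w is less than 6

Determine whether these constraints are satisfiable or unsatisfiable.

Unsatisfiable

Constraints 2, 5, 9, 12, and 13 give v − z ≥ -2, z − x ≥ 0, x − y ≥ -1, y − u ≥ 3, u − v ≥ 1.
Adding all 5 inequalities: the left sides telescope to 0, and the right sides sum to (-2) + 0 + (-1) + 3 + 1 = 1. So 0 ≥ 1, which is false.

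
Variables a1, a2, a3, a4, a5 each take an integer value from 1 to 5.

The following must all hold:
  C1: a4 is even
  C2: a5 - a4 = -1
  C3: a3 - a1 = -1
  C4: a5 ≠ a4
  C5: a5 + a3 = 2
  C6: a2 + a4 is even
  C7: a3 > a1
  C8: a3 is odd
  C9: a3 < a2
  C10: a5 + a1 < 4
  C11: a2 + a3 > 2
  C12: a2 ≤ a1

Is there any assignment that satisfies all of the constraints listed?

Constraints 7, 9, and 12 give a3 < a2, a2 ≤ a1, a1 < a3. Chaining: a3 < a2 ≤ a1 < a3, which forces a3 < a3 — impossible.

Unsatisfiable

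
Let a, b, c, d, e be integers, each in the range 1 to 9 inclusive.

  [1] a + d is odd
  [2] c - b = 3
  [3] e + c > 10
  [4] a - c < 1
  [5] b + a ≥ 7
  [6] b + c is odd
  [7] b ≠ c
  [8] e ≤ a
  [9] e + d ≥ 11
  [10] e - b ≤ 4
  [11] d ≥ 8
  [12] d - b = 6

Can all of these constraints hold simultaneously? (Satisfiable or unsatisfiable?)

Take a = 6, b = 3, c = 6, d = 9, e = 5. Then constraint 2: c - b = 3; constraint 3: e + c = 11; constraint 4: a - c = 0, and every other listed constraint is also met.

Satisfiable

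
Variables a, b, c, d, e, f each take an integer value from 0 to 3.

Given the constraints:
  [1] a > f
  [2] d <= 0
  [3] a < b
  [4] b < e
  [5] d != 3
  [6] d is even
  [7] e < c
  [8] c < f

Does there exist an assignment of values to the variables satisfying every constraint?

Constraints 1, 3, 4, 7, and 8 give b < e, e < c, c < f, f < a, a < b. Chaining: b < e < c < f < a < b, which forces b < b — impossible.

Unsatisfiable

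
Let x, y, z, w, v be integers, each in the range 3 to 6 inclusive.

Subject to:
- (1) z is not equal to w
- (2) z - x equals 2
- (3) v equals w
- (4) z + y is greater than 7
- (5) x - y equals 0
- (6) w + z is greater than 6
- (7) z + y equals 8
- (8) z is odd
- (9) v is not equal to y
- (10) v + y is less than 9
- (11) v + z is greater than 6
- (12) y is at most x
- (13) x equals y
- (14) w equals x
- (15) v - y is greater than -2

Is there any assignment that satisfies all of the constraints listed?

From constraints 3, 13, and 14, v = w = x = y, so v = y. But constraint 9 says v ≠ y. Contradiction.

Unsatisfiable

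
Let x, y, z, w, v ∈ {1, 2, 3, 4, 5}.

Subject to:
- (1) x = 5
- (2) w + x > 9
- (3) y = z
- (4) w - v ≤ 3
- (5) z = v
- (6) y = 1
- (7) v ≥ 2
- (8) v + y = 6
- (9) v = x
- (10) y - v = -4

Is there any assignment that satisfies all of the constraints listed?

Constraint 6 fixes y = 1 and constraint 1 fixes x = 5. Constraints 3, 5, and 9 give y = z = v = x, so y = x. But 1 ≠ 5 — contradiction.

Unsatisfiable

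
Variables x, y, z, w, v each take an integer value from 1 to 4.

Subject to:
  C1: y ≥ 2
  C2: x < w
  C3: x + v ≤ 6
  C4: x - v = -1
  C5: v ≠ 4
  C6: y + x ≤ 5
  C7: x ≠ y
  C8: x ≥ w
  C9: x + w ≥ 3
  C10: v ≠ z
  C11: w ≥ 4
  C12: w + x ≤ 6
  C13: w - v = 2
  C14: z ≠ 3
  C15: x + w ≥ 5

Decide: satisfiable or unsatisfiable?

Unsatisfiable

From constraint 1: y ≥ 2. From constraints 8 and 11: x ≥ w ≥ 4. Hence y + x ≥ 6. But constraint 6 requires y + x ≤ 5, and 5 < 6. Contradiction.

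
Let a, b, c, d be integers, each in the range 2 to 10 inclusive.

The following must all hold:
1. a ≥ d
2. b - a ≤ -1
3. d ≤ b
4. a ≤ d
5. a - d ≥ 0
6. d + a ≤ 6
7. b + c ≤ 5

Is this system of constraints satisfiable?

Constraints 2, 3, and 4 give a ≤ d, d ≤ b, b < a. Chaining: a ≤ d ≤ b < a, which forces a < a — impossible.

Unsatisfiable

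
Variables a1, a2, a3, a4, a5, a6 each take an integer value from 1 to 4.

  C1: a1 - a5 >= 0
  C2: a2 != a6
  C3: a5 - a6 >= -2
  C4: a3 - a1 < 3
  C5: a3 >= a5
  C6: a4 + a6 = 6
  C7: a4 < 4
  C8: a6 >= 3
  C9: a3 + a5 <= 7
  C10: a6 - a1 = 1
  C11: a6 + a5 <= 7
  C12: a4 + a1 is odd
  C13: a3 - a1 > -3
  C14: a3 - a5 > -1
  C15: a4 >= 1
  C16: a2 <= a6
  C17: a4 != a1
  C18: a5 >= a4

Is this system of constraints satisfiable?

Satisfiable

Setting (a1, a2, a3, a4, a5, a6) = (3, 2, 3, 2, 3, 4) satisfies everything: constraint 1: a1 - a5 = 0; constraint 3: a5 - a6 = -1, and the others follow.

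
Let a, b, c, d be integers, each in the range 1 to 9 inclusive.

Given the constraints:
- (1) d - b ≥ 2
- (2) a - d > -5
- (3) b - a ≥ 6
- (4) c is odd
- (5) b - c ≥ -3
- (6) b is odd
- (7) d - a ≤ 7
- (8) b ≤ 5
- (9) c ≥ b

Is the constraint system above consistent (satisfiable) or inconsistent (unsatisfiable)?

Unsatisfiable

Constraints 1, 3, and 7 give b − a ≥ 6, a − d ≥ -7, d − b ≥ 2.
Adding all 3 inequalities: the left sides telescope to 0, and the right sides sum to 6 + (-7) + 2 = 1. So 0 ≥ 1, which is false.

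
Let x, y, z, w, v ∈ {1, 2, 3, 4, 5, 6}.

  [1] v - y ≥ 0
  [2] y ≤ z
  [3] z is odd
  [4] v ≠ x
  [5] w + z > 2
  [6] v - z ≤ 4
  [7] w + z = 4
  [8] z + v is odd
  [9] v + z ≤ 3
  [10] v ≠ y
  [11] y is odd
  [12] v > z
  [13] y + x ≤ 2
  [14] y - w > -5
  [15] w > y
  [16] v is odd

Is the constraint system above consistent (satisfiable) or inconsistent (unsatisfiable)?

Constraint 3 makes z odd and constraint 16 makes v odd, so z + v must be even. Constraint 8 says z + v is odd — contradiction.

Unsatisfiable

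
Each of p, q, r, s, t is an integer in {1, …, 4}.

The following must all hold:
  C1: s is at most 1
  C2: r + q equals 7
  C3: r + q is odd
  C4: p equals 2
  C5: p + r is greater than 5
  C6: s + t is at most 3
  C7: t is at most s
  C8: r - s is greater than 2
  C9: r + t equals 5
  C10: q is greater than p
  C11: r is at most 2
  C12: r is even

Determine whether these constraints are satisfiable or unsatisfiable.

From constraint 11: r ≤ 2. From constraints 1 and 7: t ≤ s ≤ 1. Hence r + t ≤ 3. But constraint 9 requires r + t = 5, and 5 > 3. Contradiction.

Unsatisfiable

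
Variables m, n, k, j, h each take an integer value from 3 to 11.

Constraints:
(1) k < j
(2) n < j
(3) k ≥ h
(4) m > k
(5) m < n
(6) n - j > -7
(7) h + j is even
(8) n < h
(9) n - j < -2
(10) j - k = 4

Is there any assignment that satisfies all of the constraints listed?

Unsatisfiable

Constraints 3, 4, 5, and 8 give h ≤ k, k < m, m < n, n < h. Chaining: h ≤ k < m < n < h, which forces h < h — impossible.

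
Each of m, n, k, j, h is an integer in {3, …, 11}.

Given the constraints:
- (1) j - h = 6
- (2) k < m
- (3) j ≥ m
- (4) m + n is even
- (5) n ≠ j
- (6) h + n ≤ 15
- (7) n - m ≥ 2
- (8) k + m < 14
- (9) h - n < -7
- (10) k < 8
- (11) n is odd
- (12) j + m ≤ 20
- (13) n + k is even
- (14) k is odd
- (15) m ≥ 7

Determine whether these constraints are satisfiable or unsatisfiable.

Satisfiable

The assignment m = 9, n = 11, k = 3, j = 9, h = 3 works:
  constraint 1 holds since j - h = 6.
  constraint 6 holds since h + n = 14.
  constraint 7 holds since n - m = 2.
The rest check out directly.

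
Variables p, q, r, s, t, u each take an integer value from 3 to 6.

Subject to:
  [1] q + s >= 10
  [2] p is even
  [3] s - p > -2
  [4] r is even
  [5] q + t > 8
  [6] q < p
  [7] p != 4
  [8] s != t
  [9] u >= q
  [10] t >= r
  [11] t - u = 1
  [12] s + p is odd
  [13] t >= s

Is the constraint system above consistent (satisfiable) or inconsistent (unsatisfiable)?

Setting (p, q, r, s, t, u) = (6, 5, 6, 5, 6, 5) satisfies everything: constraint 1: q + s = 10; constraint 3: s - p = -1; constraint 5: q + t = 11, and the others follow.

Satisfiable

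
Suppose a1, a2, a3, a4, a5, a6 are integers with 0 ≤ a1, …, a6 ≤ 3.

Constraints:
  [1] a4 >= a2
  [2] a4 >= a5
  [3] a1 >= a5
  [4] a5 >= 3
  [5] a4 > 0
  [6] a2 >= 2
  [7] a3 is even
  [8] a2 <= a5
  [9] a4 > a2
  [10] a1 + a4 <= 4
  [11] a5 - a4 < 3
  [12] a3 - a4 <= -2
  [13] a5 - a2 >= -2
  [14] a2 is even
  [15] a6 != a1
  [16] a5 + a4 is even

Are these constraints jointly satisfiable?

From constraints 3 and 4: a1 ≥ a5 ≥ 3. From constraints 1 and 6: a4 ≥ a2 ≥ 2. Hence a1 + a4 ≥ 5. But constraint 10 requires a1 + a4 ≤ 4, and 4 < 5. Contradiction.

Unsatisfiable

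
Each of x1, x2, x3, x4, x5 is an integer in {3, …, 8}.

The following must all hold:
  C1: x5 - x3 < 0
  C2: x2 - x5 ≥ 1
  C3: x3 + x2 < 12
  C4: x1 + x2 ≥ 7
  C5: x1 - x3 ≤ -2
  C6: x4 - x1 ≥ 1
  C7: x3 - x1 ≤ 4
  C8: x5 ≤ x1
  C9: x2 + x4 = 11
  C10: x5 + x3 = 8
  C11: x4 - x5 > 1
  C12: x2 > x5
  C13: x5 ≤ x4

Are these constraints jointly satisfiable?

One satisfying assignment is x1 = 3, x2 = 6, x3 = 5, x4 = 5, x5 = 3.
For the less obvious constraints — constraint 1: x5 - x3 = -2; constraint 2: x2 - x5 = 3 — and the others hold by inspection.

Satisfiable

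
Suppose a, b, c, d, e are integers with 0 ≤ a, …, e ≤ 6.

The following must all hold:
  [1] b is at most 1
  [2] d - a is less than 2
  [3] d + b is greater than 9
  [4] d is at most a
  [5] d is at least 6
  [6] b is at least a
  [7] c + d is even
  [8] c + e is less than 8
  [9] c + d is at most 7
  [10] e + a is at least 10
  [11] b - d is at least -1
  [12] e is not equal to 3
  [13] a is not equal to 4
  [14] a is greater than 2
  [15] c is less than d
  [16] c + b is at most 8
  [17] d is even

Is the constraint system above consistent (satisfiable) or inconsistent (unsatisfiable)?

Unsatisfiable

From constraints 4 and 5: a ≥ d and d ≥ 6, so a ≥ 6. From constraints 1 and 6: a ≤ b and b ≤ 1, so a ≤ 1. But 1 < 6, so no value of a works.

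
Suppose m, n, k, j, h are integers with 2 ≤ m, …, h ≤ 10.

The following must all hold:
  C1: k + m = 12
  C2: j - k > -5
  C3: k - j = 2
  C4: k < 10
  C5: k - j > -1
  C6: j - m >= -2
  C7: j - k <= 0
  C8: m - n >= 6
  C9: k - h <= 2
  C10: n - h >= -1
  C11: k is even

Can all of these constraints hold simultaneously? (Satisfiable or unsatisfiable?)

Constraints 6, 7, 8, 9, and 10 give n − h ≥ -1, h − k ≥ -2, k − j ≥ 0, j − m ≥ -2, m − n ≥ 6.
Adding all 5 inequalities: the left sides telescope to 0, and the right sides sum to (-1) + (-2) + 0 + (-2) + 6 = 1. So 0 ≥ 1, which is false.

Unsatisfiable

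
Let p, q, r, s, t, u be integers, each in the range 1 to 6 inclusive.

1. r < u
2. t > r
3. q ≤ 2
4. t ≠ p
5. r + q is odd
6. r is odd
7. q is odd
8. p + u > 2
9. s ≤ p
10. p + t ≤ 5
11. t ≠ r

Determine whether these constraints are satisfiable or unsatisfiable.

Unsatisfiable

Constraint 6 makes r odd and constraint 7 makes q odd, so r + q must be even. Constraint 5 says r + q is odd — contradiction.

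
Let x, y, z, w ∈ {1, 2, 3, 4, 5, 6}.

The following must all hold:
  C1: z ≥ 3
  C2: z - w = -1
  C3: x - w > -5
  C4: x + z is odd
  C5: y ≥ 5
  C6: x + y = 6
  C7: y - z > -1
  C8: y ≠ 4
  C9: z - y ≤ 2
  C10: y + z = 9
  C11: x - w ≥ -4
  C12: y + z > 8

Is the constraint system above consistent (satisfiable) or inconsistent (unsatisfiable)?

One satisfying assignment is x = 1, y = 5, z = 4, w = 5.
For the less obvious constraints — constraint 2: z - w = -1; constraint 3: x - w = -4 — and the others hold by inspection.

Satisfiable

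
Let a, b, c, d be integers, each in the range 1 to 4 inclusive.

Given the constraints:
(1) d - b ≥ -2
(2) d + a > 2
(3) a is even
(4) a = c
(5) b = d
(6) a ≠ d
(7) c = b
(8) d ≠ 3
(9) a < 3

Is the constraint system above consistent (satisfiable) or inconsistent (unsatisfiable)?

From constraints 4, 5, and 7, a = c = b = d, so a = d. But constraint 6 says a ≠ d. Contradiction.

Unsatisfiable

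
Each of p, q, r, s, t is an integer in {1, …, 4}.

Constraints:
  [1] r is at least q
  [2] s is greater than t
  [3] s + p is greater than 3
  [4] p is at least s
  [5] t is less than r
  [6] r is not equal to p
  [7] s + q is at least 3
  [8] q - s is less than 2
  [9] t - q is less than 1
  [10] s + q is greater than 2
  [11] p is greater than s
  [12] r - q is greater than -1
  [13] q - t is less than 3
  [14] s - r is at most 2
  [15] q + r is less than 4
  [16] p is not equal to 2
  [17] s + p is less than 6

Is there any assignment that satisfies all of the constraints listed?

Satisfiable

The assignment p = 3, q = 1, r = 2, s = 2, t = 1 works:
  constraint 3 holds since s + p = 5.
  constraint 7 holds since s + q = 3.
  constraint 8 holds since q - s = -1.
The rest check out directly.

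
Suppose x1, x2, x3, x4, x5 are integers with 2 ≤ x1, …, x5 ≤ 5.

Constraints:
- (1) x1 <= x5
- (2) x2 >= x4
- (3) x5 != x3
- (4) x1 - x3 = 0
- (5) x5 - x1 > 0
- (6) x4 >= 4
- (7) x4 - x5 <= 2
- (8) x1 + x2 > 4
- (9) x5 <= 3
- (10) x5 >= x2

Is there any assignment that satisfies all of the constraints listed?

From constraints 2 and 6: x2 ≥ x4 and x4 ≥ 4, so x2 ≥ 4. From constraints 9 and 10: x2 ≤ x5 and x5 ≤ 3, so x2 ≤ 3. But 3 < 4, so no value of x2 works.

Unsatisfiable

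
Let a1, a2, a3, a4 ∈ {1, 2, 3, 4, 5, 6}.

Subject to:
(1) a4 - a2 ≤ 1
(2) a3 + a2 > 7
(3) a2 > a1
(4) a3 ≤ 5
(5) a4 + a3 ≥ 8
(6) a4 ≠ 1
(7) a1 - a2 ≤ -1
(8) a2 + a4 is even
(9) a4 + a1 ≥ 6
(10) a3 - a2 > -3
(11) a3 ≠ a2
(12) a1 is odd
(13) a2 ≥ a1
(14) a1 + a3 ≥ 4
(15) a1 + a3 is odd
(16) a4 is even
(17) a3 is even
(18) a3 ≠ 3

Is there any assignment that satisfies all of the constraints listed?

Satisfiable

One satisfying assignment is a1 = 3, a2 = 6, a3 = 4, a4 = 6.
For the less obvious constraints — constraint 1: a4 - a2 = 0; constraint 2: a3 + a2 = 10 — and the others hold by inspection.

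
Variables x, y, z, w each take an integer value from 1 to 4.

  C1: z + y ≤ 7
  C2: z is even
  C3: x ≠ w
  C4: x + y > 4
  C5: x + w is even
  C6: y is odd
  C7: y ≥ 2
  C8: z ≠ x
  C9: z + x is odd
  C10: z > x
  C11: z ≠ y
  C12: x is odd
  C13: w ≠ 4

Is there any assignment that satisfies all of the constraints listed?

Setting (x, y, z, w) = (3, 3, 4, 1) satisfies everything: constraint 1: z + y = 7; constraint 2: z = 4 is even; constraint 4: x + y = 6, and the others follow.

Satisfiable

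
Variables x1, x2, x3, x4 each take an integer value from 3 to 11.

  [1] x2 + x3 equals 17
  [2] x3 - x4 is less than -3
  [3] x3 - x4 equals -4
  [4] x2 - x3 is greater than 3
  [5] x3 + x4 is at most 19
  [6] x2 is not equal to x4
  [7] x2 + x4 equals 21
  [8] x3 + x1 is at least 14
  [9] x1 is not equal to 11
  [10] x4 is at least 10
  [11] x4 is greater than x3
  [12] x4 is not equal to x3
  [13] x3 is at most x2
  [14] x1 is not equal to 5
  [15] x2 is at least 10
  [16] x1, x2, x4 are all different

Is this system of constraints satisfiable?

Satisfiable

Setting (x1, x2, x3, x4) = (9, 11, 6, 10) satisfies everything: constraint 1: x2 + x3 = 17; constraint 2: x3 - x4 = -4; constraint 3: x3 - x4 = -4, and the others follow.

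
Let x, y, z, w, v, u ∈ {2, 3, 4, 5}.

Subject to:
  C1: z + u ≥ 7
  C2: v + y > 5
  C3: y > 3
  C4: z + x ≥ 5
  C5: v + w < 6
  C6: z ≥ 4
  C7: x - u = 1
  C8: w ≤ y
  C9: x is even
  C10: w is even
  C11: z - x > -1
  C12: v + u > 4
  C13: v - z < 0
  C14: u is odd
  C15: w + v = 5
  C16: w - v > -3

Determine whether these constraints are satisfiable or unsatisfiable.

Try x = 4, y = 5, z = 4, w = 2, v = 3, u = 3.
Check constraint 1: z + u = 7; constraint 2: v + y = 8; constraint 4: z + x = 8. The remaining constraints are straightforward to verify.

Satisfiable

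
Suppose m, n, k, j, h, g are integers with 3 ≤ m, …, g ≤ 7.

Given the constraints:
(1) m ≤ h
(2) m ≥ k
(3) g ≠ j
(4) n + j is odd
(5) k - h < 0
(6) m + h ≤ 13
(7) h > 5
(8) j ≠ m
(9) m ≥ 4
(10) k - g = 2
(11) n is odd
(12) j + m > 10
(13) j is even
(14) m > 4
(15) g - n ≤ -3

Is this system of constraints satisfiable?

Satisfiable

Setting (m, n, k, j, h, g) = (5, 7, 5, 6, 7, 3) satisfies everything: constraint 5: k - h = -2; constraint 6: m + h = 12, and the others follow.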